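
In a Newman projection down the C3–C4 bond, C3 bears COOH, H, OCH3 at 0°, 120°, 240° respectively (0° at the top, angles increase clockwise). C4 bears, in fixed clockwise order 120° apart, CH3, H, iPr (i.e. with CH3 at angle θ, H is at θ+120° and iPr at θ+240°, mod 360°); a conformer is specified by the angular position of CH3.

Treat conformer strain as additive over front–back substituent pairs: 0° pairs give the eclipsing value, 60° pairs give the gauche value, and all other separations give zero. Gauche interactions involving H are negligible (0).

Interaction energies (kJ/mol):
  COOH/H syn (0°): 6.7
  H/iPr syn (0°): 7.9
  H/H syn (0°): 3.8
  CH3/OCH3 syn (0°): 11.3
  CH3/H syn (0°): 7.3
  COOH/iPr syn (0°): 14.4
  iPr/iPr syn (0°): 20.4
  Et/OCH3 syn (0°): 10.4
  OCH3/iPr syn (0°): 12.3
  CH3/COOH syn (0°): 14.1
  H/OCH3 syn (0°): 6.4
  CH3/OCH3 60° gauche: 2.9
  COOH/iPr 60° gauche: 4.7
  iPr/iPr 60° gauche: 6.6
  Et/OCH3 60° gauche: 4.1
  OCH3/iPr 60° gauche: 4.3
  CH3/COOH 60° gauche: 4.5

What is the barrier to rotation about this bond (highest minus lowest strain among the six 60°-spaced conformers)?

CH3 at 0° (eclipsed): COOH–CH3 eclipsed, H–H eclipsed, OCH3–iPr eclipsed; 14.1 + 3.8 + 12.3 = 30.2 kJ/mol.
CH3 at 60° (staggered): COOH–CH3 gauche, COOH–iPr gauche, OCH3–iPr gauche; 4.5 + 4.7 + 4.3 = 13.5 kJ/mol.
CH3 at 120° (eclipsed): COOH–iPr eclipsed, H–CH3 eclipsed, OCH3–H eclipsed; 14.4 + 7.3 + 6.4 = 28.1 kJ/mol.
CH3 at 180° (staggered): COOH–iPr gauche, OCH3–CH3 gauche; 4.7 + 2.9 = 7.6 kJ/mol.
CH3 at 240° (eclipsed): COOH–H eclipsed, H–iPr eclipsed, OCH3–CH3 eclipsed; 6.7 + 7.9 + 11.3 = 25.9 kJ/mol.
CH3 at 300° (staggered): COOH–CH3 gauche, OCH3–CH3 gauche, OCH3–iPr gauche; 4.5 + 2.9 + 4.3 = 11.7 kJ/mol.
Max at 0° (30.2 kJ/mol), min at 180° (7.6 kJ/mol); barrier = 22.6 kJ/mol.

22.6 kJ/mol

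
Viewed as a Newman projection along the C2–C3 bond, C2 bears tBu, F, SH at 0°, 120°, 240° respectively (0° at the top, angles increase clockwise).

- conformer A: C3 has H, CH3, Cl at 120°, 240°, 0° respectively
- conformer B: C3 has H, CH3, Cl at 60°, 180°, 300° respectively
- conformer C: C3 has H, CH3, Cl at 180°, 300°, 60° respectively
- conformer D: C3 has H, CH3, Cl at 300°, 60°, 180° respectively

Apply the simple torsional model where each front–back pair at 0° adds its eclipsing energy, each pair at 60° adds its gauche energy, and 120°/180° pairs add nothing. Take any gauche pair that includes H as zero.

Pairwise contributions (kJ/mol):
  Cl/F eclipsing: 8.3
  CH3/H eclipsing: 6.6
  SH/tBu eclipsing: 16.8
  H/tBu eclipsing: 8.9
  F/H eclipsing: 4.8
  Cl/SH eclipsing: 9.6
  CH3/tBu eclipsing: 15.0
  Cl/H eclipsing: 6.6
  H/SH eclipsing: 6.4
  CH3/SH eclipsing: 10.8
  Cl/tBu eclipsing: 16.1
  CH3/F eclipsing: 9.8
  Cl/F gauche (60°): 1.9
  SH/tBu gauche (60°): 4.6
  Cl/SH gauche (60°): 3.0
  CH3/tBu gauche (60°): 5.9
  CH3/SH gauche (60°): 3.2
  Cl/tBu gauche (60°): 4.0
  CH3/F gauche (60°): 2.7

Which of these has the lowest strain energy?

A (eclipsed): tBu–Cl eclipsed, F–H eclipsed, SH–CH3 eclipsed; 16.1 + 4.8 + 10.8 = 31.7 kJ/mol.
B (staggered): tBu–Cl gauche, F–CH3 gauche, SH–CH3 gauche, SH–Cl gauche; 4.0 + 2.7 + 3.2 + 3.0 = 12.9 kJ/mol.
C (staggered): tBu–CH3 gauche, tBu–Cl gauche, F–Cl gauche, SH–CH3 gauche; 5.9 + 4.0 + 1.9 + 3.2 = 15.0 kJ/mol.
D (staggered): tBu–CH3 gauche, F–CH3 gauche, F–Cl gauche, SH–Cl gauche; 5.9 + 2.7 + 1.9 + 3.0 = 13.5 kJ/mol.
B has the lowest total (12.9 kJ/mol).

B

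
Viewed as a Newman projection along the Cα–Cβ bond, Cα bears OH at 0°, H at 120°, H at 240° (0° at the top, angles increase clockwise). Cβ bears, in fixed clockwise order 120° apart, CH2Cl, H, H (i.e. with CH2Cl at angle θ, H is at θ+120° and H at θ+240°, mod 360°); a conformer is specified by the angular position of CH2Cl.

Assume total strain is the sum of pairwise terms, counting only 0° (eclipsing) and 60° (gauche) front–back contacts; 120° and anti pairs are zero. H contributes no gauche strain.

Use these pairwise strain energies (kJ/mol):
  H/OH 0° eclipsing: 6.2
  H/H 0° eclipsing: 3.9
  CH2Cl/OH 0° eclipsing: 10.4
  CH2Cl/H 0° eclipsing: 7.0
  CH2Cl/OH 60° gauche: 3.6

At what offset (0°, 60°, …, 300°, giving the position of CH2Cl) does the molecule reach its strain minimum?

CH2Cl at 0° (eclipsed): OH(0°)/CH2Cl(0°) eclipsed 10.4; H(120°)/H(120°) eclipsed 3.9; H(240°)/H(240°) eclipsed 3.9 → 18.2 kJ/mol.
CH2Cl at 60° (staggered): OH(0°)/CH2Cl(60°) gauche 3.6 → 3.6 kJ/mol.
CH2Cl at 120° (eclipsed): OH(0°)/H(0°) eclipsed 6.2; H(120°)/CH2Cl(120°) eclipsed 7.0; H(240°)/H(240°) eclipsed 3.9 → 17.1 kJ/mol.
CH2Cl at 180° (staggered): no non-H gauche contacts → 0.0 kJ/mol.
CH2Cl at 240° (eclipsed): OH(0°)/H(0°) eclipsed 6.2; H(120°)/H(120°) eclipsed 3.9; H(240°)/CH2Cl(240°) eclipsed 7.0 → 17.1 kJ/mol.
CH2Cl at 300° (staggered): OH(0°)/CH2Cl(300°) gauche 3.6 → 3.6 kJ/mol.
The minimum (0.0 kJ/mol) occurs with CH2Cl at 180°.

180°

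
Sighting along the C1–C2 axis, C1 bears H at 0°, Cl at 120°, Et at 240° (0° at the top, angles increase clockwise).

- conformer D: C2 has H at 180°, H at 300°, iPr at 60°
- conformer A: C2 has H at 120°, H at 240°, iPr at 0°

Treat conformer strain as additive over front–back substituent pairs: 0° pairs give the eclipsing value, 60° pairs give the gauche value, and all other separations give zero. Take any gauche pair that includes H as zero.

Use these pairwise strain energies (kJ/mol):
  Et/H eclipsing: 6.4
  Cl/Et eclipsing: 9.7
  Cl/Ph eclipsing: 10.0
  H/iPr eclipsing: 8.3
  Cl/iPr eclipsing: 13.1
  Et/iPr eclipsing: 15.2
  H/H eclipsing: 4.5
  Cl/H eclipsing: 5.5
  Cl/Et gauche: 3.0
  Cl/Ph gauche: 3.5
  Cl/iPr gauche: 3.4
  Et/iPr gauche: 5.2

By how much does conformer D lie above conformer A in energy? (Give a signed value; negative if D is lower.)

-16.8 kJ/mol

D (staggered): Cl(120°)/iPr(60°) gauche 3.4 → 3.4 kJ/mol.
A (eclipsed): H(0°)/iPr(0°) eclipsed 8.3; Cl(120°)/H(120°) eclipsed 5.5; Et(240°)/H(240°) eclipsed 6.4 → 20.2 kJ/mol.
E(D) − E(A) = 3.4 − 20.2 = -16.8 kJ/mol.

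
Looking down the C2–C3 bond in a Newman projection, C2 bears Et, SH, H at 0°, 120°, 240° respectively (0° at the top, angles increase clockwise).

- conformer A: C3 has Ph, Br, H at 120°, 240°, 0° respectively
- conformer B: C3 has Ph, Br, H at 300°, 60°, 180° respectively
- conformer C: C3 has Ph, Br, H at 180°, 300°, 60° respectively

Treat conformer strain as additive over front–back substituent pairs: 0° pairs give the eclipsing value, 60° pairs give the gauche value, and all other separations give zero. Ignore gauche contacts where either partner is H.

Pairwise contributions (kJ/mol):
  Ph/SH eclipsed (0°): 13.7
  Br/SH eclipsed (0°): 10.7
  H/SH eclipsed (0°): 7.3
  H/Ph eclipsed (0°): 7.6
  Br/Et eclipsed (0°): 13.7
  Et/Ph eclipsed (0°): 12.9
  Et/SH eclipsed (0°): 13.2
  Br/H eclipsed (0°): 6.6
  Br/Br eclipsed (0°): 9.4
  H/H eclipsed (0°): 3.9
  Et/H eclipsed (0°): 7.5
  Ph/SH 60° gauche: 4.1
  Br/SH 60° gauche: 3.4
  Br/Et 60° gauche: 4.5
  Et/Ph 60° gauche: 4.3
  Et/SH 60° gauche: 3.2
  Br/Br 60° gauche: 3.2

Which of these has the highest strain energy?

A is eclipsed. Et at 0° is eclipsed with H at 0° (7.5); SH at 120° is eclipsed with Ph at 120° (13.7); H at 240° is eclipsed with Br at 240° (6.6). Total 27.8 kJ/mol.
B is staggered. Et at 0° is gauche with Ph at 300° (4.3); Et at 0° is gauche with Br at 60° (4.5); SH at 120° is gauche with Br at 60° (3.4). Total 12.2 kJ/mol.
C is staggered. Et at 0° is gauche with Br at 300° (4.5); SH at 120° is gauche with Ph at 180° (4.1). Total 8.6 kJ/mol.
A has the highest total (27.8 kJ/mol).

A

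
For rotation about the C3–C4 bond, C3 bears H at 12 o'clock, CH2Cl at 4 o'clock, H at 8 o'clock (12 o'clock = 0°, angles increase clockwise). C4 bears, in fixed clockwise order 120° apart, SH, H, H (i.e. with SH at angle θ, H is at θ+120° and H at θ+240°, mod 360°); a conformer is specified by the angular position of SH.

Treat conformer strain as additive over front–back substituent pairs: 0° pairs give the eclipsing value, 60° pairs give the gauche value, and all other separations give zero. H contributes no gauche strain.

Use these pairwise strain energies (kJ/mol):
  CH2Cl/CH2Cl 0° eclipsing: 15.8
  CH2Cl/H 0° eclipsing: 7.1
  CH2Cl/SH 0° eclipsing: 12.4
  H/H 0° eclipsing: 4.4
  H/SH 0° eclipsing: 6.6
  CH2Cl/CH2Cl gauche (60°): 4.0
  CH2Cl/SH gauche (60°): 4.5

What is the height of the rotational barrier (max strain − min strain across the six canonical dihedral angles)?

SH at 0° (eclipsed): H(0°)/SH(0°) eclipsed 6.6; CH2Cl(120°)/H(120°) eclipsed 7.1; H(240°)/H(240°) eclipsed 4.4 → 18.1 kJ/mol.
SH at 60° (staggered): CH2Cl(120°)/SH(60°) gauche 4.5 → 4.5 kJ/mol.
SH at 120° (eclipsed): H(0°)/H(0°) eclipsed 4.4; CH2Cl(120°)/SH(120°) eclipsed 12.4; H(240°)/H(240°) eclipsed 4.4 → 21.2 kJ/mol.
SH at 180° (staggered): CH2Cl(120°)/SH(180°) gauche 4.5 → 4.5 kJ/mol.
SH at 240° (eclipsed): H(0°)/H(0°) eclipsed 4.4; CH2Cl(120°)/H(120°) eclipsed 7.1; H(240°)/SH(240°) eclipsed 6.6 → 18.1 kJ/mol.
SH at 300° (staggered): no non-H gauche contacts → 0.0 kJ/mol.
Max at 120° (21.2 kJ/mol), min at 300° (0.0 kJ/mol); barrier = 21.2 kJ/mol.

21.2 kJ/mol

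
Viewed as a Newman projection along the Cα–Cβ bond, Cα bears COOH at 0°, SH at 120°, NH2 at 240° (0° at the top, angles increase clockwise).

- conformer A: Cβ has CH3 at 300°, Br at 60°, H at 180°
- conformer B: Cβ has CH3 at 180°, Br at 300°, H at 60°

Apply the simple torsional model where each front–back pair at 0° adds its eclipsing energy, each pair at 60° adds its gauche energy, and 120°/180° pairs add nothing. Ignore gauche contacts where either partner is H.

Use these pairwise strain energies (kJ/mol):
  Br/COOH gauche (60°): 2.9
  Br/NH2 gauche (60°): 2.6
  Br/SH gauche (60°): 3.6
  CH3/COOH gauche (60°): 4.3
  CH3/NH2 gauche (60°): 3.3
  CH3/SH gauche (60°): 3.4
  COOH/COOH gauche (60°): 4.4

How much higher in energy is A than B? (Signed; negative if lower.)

+1.9 kJ/mol

A is staggered. COOH at 0° is gauche with CH3 at 300° (4.3); COOH at 0° is gauche with Br at 60° (2.9); SH at 120° is gauche with Br at 60° (3.6); NH2 at 240° is gauche with CH3 at 300° (3.3). Total 14.1 kJ/mol.
B is staggered. COOH at 0° is gauche with Br at 300° (2.9); SH at 120° is gauche with CH3 at 180° (3.4); NH2 at 240° is gauche with CH3 at 180° (3.3); NH2 at 240° is gauche with Br at 300° (2.6). Total 12.2 kJ/mol.
E(A) − E(B) = 14.1 − 12.2 = +1.9 kJ/mol.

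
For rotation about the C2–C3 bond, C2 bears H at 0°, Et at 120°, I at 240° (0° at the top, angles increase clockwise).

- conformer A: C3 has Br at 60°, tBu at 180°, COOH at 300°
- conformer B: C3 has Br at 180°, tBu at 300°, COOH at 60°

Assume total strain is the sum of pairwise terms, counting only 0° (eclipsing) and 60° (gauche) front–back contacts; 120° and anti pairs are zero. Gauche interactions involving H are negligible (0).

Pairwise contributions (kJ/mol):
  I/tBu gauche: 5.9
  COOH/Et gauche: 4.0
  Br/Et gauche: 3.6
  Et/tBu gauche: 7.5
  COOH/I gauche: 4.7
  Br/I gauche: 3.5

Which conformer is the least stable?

A (staggered): Et–Br gauche, Et–tBu gauche, I–tBu gauche, I–COOH gauche; 3.6 + 7.5 + 5.9 + 4.7 = 21.7 kJ/mol.
B (staggered): Et–Br gauche, Et–COOH gauche, I–Br gauche, I–tBu gauche; 3.6 + 4.0 + 3.5 + 5.9 = 17.0 kJ/mol.
A has the highest total (21.7 kJ/mol).

A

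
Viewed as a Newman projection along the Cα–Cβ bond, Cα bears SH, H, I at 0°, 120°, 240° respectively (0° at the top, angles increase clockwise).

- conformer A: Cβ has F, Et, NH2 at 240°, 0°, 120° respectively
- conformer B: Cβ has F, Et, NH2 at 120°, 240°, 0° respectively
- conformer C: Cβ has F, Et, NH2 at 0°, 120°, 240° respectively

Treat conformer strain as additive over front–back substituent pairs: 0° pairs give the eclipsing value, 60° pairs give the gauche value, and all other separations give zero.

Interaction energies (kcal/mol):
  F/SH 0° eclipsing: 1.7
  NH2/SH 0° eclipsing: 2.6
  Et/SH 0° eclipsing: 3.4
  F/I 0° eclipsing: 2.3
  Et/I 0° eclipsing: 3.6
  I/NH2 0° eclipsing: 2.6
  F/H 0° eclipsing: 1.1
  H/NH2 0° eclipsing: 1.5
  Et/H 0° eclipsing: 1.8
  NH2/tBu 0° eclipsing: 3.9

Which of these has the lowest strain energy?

A (eclipsed): SH–Et eclipsed, H–NH2 eclipsed, I–F eclipsed; 3.4 + 1.5 + 2.3 = 7.2 kcal/mol.
B (eclipsed): SH–NH2 eclipsed, H–F eclipsed, I–Et eclipsed; 2.6 + 1.1 + 3.6 = 7.3 kcal/mol.
C (eclipsed): SH–F eclipsed, H–Et eclipsed, I–NH2 eclipsed; 1.7 + 1.8 + 2.6 = 6.1 kcal/mol.
C has the lowest total (6.1 kcal/mol).

C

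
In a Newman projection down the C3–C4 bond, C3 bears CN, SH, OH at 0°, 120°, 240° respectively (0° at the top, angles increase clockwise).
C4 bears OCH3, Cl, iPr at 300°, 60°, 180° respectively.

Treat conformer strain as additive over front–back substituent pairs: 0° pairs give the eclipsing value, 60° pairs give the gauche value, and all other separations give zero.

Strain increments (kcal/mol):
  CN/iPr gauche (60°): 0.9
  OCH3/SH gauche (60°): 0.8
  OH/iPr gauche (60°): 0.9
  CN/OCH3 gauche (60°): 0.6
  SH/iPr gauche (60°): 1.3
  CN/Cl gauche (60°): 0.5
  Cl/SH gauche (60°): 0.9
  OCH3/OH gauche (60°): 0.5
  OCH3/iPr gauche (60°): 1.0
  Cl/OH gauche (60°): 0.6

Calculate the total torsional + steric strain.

This conformer is staggered. CN at 0° is gauche with OCH3 at 300° (0.6); CN at 0° is gauche with Cl at 60° (0.5); SH at 120° is gauche with Cl at 60° (0.9); SH at 120° is gauche with iPr at 180° (1.3); OH at 240° is gauche with OCH3 at 300° (0.5); OH at 240° is gauche with iPr at 180° (0.9). Total 4.7 kcal/mol.

4.7 kcal/mol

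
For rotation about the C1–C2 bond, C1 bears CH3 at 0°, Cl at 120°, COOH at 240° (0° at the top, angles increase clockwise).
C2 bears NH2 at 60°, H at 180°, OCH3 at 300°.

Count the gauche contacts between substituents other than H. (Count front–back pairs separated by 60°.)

4

Non-H gauche pairs: CH3(0°)/NH2(60°); CH3(0°)/OCH3(300°); Cl(120°)/NH2(60°); COOH(240°)/OCH3(300°) — 4 interactions.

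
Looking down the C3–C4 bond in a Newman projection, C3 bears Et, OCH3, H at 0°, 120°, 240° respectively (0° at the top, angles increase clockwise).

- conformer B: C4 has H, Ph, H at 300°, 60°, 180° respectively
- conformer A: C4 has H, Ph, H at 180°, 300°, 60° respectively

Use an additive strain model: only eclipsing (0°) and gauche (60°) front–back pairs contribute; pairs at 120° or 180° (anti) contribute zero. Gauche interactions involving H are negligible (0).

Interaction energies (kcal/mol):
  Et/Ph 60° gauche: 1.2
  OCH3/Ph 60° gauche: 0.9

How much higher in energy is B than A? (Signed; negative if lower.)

B (staggered): Et–Ph gauche, OCH3–Ph gauche; 1.2 + 0.9 = 2.1 kcal/mol.
A (staggered): Et–Ph gauche; 1.2 = 1.2 kcal/mol.
E(B) − E(A) = 2.1 − 1.2 = +0.9 kcal/mol.

+0.9 kcal/mol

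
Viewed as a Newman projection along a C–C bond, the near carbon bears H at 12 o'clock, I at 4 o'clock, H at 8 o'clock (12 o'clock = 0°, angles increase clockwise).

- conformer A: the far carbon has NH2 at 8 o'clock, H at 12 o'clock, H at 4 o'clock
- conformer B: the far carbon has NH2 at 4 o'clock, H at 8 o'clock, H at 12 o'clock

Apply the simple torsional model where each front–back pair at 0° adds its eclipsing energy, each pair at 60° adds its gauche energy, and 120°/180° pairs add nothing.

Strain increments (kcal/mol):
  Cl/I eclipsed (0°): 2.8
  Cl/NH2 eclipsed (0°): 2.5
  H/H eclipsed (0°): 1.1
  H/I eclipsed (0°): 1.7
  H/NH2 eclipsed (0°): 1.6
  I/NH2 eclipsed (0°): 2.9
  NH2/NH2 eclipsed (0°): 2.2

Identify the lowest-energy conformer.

A

A (eclipsed): H(0°)/H(0°) eclipsed 1.1; I(120°)/H(120°) eclipsed 1.7; H(240°)/NH2(240°) eclipsed 1.6 → 4.4 kcal/mol.
B (eclipsed): H(0°)/H(0°) eclipsed 1.1; I(120°)/NH2(120°) eclipsed 2.9; H(240°)/H(240°) eclipsed 1.1 → 5.1 kcal/mol.
A has the lowest total (4.4 kcal/mol).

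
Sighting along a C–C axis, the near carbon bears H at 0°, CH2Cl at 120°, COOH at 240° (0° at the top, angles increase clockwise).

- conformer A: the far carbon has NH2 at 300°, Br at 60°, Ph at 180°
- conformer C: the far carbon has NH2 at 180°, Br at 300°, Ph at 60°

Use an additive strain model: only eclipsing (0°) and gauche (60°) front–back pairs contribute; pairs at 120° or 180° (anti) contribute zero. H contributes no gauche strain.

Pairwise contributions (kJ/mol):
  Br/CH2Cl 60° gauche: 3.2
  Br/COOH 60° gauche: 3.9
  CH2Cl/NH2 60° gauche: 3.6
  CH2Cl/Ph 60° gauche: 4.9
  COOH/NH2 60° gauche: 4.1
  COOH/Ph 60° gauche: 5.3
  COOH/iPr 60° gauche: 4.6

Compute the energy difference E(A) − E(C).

A (staggered): CH2Cl–Br gauche, CH2Cl–Ph gauche, COOH–NH2 gauche, COOH–Ph gauche; 3.2 + 4.9 + 4.1 + 5.3 = 17.5 kJ/mol.
C (staggered): CH2Cl–NH2 gauche, CH2Cl–Ph gauche, COOH–NH2 gauche, COOH–Br gauche; 3.6 + 4.9 + 4.1 + 3.9 = 16.5 kJ/mol.
E(A) − E(C) = 17.5 − 16.5 = +1.0 kJ/mol.

+1.0 kJ/mol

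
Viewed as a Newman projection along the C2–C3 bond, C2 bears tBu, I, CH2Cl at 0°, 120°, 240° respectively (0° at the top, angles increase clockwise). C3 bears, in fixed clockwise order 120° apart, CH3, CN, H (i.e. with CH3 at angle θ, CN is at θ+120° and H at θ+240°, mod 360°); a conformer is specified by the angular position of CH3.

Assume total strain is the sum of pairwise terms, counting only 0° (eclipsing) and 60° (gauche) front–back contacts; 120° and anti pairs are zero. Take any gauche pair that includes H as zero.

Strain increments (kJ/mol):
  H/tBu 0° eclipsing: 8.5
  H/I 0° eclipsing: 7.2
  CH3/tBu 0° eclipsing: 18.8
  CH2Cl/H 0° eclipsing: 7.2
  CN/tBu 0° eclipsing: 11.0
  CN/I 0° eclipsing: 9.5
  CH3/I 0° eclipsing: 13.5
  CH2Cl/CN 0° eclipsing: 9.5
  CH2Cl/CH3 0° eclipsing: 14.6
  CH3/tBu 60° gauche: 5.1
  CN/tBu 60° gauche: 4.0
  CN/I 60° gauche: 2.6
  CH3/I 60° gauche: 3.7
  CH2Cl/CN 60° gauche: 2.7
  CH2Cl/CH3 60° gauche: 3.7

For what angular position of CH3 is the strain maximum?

0°

CH3 at 0° (eclipsed): tBu(0°)/CH3(0°) eclipsed 18.8; I(120°)/CN(120°) eclipsed 9.5; CH2Cl(240°)/H(240°) eclipsed 7.2 → 35.5 kJ/mol.
CH3 at 60° (staggered): tBu(0°)/CH3(60°) gauche 5.1; I(120°)/CH3(60°) gauche 3.7; I(120°)/CN(180°) gauche 2.6; CH2Cl(240°)/CN(180°) gauche 2.7 → 14.1 kJ/mol.
CH3 at 120° (eclipsed): tBu(0°)/H(0°) eclipsed 8.5; I(120°)/CH3(120°) eclipsed 13.5; CH2Cl(240°)/CN(240°) eclipsed 9.5 → 31.5 kJ/mol.
CH3 at 180° (staggered): tBu(0°)/CN(300°) gauche 4.0; I(120°)/CH3(180°) gauche 3.7; CH2Cl(240°)/CH3(180°) gauche 3.7; CH2Cl(240°)/CN(300°) gauche 2.7 → 14.1 kJ/mol.
CH3 at 240° (eclipsed): tBu(0°)/CN(0°) eclipsed 11.0; I(120°)/H(120°) eclipsed 7.2; CH2Cl(240°)/CH3(240°) eclipsed 14.6 → 32.8 kJ/mol.
CH3 at 300° (staggered): tBu(0°)/CH3(300°) gauche 5.1; tBu(0°)/CN(60°) gauche 4.0; I(120°)/CN(60°) gauche 2.6; CH2Cl(240°)/CH3(300°) gauche 3.7 → 15.4 kJ/mol.
The maximum (35.5 kJ/mol) occurs with CH3 at 0°.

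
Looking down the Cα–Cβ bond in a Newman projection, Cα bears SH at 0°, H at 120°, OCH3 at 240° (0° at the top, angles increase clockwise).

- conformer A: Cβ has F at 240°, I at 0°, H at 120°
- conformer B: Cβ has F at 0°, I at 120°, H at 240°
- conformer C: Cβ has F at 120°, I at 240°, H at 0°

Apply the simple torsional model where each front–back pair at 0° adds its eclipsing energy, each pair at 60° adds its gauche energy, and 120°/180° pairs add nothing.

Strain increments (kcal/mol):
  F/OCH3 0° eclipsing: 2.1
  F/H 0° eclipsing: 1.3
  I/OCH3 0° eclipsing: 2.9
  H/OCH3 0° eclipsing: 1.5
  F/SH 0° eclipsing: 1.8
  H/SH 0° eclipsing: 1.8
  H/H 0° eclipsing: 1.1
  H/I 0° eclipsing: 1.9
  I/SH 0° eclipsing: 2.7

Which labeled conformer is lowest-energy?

A (eclipsed): SH–I eclipsed, H–H eclipsed, OCH3–F eclipsed; 2.7 + 1.1 + 2.1 = 5.9 kcal/mol.
B (eclipsed): SH–F eclipsed, H–I eclipsed, OCH3–H eclipsed; 1.8 + 1.9 + 1.5 = 5.2 kcal/mol.
C (eclipsed): SH–H eclipsed, H–F eclipsed, OCH3–I eclipsed; 1.8 + 1.3 + 2.9 = 6.0 kcal/mol.
B has the lowest total (5.2 kcal/mol).

B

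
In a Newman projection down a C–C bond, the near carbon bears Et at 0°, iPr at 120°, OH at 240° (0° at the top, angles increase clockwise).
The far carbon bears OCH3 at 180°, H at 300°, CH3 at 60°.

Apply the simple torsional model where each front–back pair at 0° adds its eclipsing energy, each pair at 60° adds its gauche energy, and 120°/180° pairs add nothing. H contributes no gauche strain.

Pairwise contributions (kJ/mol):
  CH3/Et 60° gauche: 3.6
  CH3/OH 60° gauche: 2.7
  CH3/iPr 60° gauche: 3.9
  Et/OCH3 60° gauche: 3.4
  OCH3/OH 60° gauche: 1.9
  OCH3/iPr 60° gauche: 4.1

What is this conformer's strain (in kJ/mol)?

This conformer is staggered. Et at 0° is gauche with CH3 at 60° (3.6); iPr at 120° is gauche with OCH3 at 180° (4.1); iPr at 120° is gauche with CH3 at 60° (3.9); OH at 240° is gauche with OCH3 at 180° (1.9). Total 13.5 kJ/mol.

13.5 kJ/mol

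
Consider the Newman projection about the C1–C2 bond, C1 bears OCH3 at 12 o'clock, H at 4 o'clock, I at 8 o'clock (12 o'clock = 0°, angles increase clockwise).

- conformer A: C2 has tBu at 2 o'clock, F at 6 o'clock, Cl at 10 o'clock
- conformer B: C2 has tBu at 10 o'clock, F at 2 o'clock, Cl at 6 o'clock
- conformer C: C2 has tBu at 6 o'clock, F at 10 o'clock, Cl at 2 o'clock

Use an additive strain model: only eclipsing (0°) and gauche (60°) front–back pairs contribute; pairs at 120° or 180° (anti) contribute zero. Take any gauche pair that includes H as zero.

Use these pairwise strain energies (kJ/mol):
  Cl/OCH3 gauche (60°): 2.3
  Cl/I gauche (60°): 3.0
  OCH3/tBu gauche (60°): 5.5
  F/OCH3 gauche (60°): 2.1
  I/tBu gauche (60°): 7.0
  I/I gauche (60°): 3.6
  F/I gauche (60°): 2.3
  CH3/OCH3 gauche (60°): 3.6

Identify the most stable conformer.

A (staggered): OCH3(0°)/tBu(60°) gauche 5.5; OCH3(0°)/Cl(300°) gauche 2.3; I(240°)/F(180°) gauche 2.3; I(240°)/Cl(300°) gauche 3.0 → 13.1 kJ/mol.
B (staggered): OCH3(0°)/tBu(300°) gauche 5.5; OCH3(0°)/F(60°) gauche 2.1; I(240°)/tBu(300°) gauche 7.0; I(240°)/Cl(180°) gauche 3.0 → 17.6 kJ/mol.
C (staggered): OCH3(0°)/F(300°) gauche 2.1; OCH3(0°)/Cl(60°) gauche 2.3; I(240°)/tBu(180°) gauche 7.0; I(240°)/F(300°) gauche 2.3 → 13.7 kJ/mol.
A has the lowest total (13.1 kJ/mol).

A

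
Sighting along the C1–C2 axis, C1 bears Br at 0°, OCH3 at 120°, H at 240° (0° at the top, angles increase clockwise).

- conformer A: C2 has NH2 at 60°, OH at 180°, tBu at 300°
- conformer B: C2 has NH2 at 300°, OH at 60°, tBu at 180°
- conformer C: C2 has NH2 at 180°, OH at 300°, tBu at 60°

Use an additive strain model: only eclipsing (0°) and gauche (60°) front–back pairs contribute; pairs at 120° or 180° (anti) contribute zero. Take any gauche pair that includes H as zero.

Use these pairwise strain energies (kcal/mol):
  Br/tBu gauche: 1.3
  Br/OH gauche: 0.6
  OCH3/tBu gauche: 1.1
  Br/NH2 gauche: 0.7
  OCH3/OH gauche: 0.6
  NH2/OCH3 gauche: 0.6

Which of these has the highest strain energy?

C

A is staggered. Br at 0° is gauche with NH2 at 60° (0.7); Br at 0° is gauche with tBu at 300° (1.3); OCH3 at 120° is gauche with NH2 at 60° (0.6); OCH3 at 120° is gauche with OH at 180° (0.6). Total 3.2 kcal/mol.
B is staggered. Br at 0° is gauche with NH2 at 300° (0.7); Br at 0° is gauche with OH at 60° (0.6); OCH3 at 120° is gauche with OH at 60° (0.6); OCH3 at 120° is gauche with tBu at 180° (1.1). Total 3.0 kcal/mol.
C is staggered. Br at 0° is gauche with OH at 300° (0.6); Br at 0° is gauche with tBu at 60° (1.3); OCH3 at 120° is gauche with NH2 at 180° (0.6); OCH3 at 120° is gauche with tBu at 60° (1.1). Total 3.6 kcal/mol.
C has the highest total (3.6 kcal/mol).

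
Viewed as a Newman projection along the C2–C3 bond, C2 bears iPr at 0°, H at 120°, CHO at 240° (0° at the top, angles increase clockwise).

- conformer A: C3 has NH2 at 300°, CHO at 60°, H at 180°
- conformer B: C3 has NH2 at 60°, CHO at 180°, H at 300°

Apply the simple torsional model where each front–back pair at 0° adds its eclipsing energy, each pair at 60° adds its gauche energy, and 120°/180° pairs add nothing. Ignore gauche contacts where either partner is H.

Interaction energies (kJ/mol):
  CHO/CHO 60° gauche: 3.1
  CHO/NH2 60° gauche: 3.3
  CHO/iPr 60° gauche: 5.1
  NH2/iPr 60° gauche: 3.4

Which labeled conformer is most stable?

A is staggered. iPr at 0° is gauche with NH2 at 300° (3.4); iPr at 0° is gauche with CHO at 60° (5.1); CHO at 240° is gauche with NH2 at 300° (3.3). Total 11.8 kJ/mol.
B is staggered. iPr at 0° is gauche with NH2 at 60° (3.4); CHO at 240° is gauche with CHO at 180° (3.1). Total 6.5 kJ/mol.
B has the lowest total (6.5 kJ/mol).

B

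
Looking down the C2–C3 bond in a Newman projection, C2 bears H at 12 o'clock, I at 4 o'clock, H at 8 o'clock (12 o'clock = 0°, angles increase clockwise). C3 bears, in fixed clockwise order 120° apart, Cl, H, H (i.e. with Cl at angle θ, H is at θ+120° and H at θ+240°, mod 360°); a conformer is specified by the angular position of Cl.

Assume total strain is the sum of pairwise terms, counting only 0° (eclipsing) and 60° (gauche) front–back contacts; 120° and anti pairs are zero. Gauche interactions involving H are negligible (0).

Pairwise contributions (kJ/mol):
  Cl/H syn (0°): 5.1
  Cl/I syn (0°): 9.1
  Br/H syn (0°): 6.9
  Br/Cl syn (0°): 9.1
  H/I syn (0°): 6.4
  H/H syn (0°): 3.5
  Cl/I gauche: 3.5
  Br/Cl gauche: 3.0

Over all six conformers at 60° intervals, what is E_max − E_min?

16.1 kJ/mol

Cl at 0° (eclipsed): H(0°)/Cl(0°) eclipsed 5.1; I(120°)/H(120°) eclipsed 6.4; H(240°)/H(240°) eclipsed 3.5 → 15.0 kJ/mol.
Cl at 60° (staggered): I(120°)/Cl(60°) gauche 3.5 → 3.5 kJ/mol.
Cl at 120° (eclipsed): H(0°)/H(0°) eclipsed 3.5; I(120°)/Cl(120°) eclipsed 9.1; H(240°)/H(240°) eclipsed 3.5 → 16.1 kJ/mol.
Cl at 180° (staggered): I(120°)/Cl(180°) gauche 3.5 → 3.5 kJ/mol.
Cl at 240° (eclipsed): H(0°)/H(0°) eclipsed 3.5; I(120°)/H(120°) eclipsed 6.4; H(240°)/Cl(240°) eclipsed 5.1 → 15.0 kJ/mol.
Cl at 300° (staggered): no non-H gauche contacts → 0.0 kJ/mol.
Max at 120° (16.1 kJ/mol), min at 300° (0.0 kJ/mol); barrier = 16.1 kJ/mol.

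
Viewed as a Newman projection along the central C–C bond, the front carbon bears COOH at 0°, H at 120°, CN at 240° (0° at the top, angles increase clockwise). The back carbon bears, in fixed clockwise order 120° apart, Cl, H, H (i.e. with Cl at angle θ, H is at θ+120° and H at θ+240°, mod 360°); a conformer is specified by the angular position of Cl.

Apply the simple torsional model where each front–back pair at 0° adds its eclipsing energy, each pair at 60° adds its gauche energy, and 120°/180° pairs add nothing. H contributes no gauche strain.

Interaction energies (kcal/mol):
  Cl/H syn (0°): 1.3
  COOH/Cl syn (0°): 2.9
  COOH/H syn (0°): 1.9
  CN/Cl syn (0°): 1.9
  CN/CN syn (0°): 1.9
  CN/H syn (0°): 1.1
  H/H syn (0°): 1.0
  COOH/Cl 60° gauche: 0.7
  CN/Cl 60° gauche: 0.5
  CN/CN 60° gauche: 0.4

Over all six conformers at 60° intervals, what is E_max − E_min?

4.5 kcal/mol

Cl at 0° (eclipsed): COOH–Cl eclipsed, H–H eclipsed, CN–H eclipsed; 2.9 + 1.0 + 1.1 = 5.0 kcal/mol.
Cl at 60° (staggered): COOH–Cl gauche; 0.7 = 0.7 kcal/mol.
Cl at 120° (eclipsed): COOH–H eclipsed, H–Cl eclipsed, CN–H eclipsed; 1.9 + 1.3 + 1.1 = 4.3 kcal/mol.
Cl at 180° (staggered): CN–Cl gauche; 0.5 = 0.5 kcal/mol.
Cl at 240° (eclipsed): COOH–H eclipsed, H–H eclipsed, CN–Cl eclipsed; 1.9 + 1.0 + 1.9 = 4.8 kcal/mol.
Cl at 300° (staggered): COOH–Cl gauche, CN–Cl gauche; 0.7 + 0.5 = 1.2 kcal/mol.
Max at 0° (5.0 kcal/mol), min at 180° (0.5 kcal/mol); barrier = 4.5 kcal/mol.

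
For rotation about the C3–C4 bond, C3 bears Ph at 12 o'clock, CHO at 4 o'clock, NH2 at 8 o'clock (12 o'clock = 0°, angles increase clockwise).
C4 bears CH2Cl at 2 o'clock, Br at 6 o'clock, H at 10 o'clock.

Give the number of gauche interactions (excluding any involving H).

Non-H gauche pairs: Ph(0°)/CH2Cl(60°); CHO(120°)/CH2Cl(60°); CHO(120°)/Br(180°); NH2(240°)/Br(180°) — 4 interactions.

4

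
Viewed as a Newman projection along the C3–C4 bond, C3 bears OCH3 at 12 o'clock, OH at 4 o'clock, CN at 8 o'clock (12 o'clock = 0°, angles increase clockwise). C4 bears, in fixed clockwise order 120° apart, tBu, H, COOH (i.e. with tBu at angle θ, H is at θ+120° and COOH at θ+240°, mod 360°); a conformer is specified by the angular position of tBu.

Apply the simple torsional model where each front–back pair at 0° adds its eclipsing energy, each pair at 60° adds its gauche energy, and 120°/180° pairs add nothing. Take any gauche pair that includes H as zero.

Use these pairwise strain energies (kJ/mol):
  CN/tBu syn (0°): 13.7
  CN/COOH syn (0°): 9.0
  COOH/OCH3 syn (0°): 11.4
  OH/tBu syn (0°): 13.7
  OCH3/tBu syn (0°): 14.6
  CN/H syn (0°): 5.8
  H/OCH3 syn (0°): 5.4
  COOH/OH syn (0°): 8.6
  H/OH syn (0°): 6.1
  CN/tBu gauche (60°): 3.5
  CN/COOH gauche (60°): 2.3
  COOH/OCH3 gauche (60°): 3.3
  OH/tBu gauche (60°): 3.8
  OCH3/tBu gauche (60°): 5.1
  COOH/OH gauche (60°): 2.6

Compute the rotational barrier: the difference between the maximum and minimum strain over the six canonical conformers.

tBu at 0° (eclipsed): OCH3–tBu eclipsed, OH–H eclipsed, CN–COOH eclipsed; 14.6 + 6.1 + 9.0 = 29.7 kJ/mol.
tBu at 60° (staggered): OCH3–tBu gauche, OCH3–COOH gauche, OH–tBu gauche, CN–COOH gauche; 5.1 + 3.3 + 3.8 + 2.3 = 14.5 kJ/mol.
tBu at 120° (eclipsed): OCH3–COOH eclipsed, OH–tBu eclipsed, CN–H eclipsed; 11.4 + 13.7 + 5.8 = 30.9 kJ/mol.
tBu at 180° (staggered): OCH3–COOH gauche, OH–tBu gauche, OH–COOH gauche, CN–tBu gauche; 3.3 + 3.8 + 2.6 + 3.5 = 13.2 kJ/mol.
tBu at 240° (eclipsed): OCH3–H eclipsed, OH–COOH eclipsed, CN–tBu eclipsed; 5.4 + 8.6 + 13.7 = 27.7 kJ/mol.
tBu at 300° (staggered): OCH3–tBu gauche, OH–COOH gauche, CN–tBu gauche, CN–COOH gauche; 5.1 + 2.6 + 3.5 + 2.3 = 13.5 kJ/mol.
Max at 120° (30.9 kJ/mol), min at 180° (13.2 kJ/mol); barrier = 17.7 kJ/mol.

17.7 kJ/mol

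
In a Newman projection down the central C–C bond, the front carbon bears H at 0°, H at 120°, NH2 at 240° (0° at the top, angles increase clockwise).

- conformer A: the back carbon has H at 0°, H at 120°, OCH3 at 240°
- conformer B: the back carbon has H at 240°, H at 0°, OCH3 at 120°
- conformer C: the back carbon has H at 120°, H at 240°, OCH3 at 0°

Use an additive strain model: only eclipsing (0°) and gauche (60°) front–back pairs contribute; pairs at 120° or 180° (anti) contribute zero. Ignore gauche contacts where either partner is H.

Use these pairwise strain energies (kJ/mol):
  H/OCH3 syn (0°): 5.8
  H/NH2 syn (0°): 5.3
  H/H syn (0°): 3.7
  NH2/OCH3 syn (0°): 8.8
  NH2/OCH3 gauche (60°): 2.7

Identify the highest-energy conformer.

A (eclipsed): H–H eclipsed, H–H eclipsed, NH2–OCH3 eclipsed; 3.7 + 3.7 + 8.8 = 16.2 kJ/mol.
B (eclipsed): H–H eclipsed, H–OCH3 eclipsed, NH2–H eclipsed; 3.7 + 5.8 + 5.3 = 14.8 kJ/mol.
C (eclipsed): H–OCH3 eclipsed, H–H eclipsed, NH2–H eclipsed; 5.8 + 3.7 + 5.3 = 14.8 kJ/mol.
A has the highest total (16.2 kJ/mol).

A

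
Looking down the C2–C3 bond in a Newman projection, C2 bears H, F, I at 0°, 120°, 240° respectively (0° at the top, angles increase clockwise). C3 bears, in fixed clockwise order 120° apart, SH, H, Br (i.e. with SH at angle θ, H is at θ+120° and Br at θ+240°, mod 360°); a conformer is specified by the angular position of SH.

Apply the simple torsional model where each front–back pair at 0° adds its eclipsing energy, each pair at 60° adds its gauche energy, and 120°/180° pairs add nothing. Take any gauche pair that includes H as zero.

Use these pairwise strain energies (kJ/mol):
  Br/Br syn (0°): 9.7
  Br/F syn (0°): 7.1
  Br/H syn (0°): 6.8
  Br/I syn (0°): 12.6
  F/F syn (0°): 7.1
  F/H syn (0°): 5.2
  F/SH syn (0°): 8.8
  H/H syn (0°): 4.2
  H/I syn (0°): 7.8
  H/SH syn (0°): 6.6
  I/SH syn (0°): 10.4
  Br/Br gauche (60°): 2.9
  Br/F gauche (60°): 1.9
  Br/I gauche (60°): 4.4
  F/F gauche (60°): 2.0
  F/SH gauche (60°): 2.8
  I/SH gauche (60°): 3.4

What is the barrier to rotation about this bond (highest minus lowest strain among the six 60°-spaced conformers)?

17.2 kJ/mol

SH at 0° is eclipsed. H at 0° is eclipsed with SH at 0° (6.6); F at 120° is eclipsed with H at 120° (5.2); I at 240° is eclipsed with Br at 240° (12.6). Total 24.4 kJ/mol.
SH at 60° is staggered. F at 120° is gauche with SH at 60° (2.8); I at 240° is gauche with Br at 300° (4.4). Total 7.2 kJ/mol.
SH at 120° is eclipsed. H at 0° is eclipsed with Br at 0° (6.8); F at 120° is eclipsed with SH at 120° (8.8); I at 240° is eclipsed with H at 240° (7.8). Total 23.4 kJ/mol.
SH at 180° is staggered. F at 120° is gauche with SH at 180° (2.8); F at 120° is gauche with Br at 60° (1.9); I at 240° is gauche with SH at 180° (3.4). Total 8.1 kJ/mol.
SH at 240° is eclipsed. H at 0° is eclipsed with H at 0° (4.2); F at 120° is eclipsed with Br at 120° (7.1); I at 240° is eclipsed with SH at 240° (10.4). Total 21.7 kJ/mol.
SH at 300° is staggered. F at 120° is gauche with Br at 180° (1.9); I at 240° is gauche with SH at 300° (3.4); I at 240° is gauche with Br at 180° (4.4). Total 9.7 kJ/mol.
Max at 0° (24.4 kJ/mol), min at 60° (7.2 kJ/mol); barrier = 17.2 kJ/mol.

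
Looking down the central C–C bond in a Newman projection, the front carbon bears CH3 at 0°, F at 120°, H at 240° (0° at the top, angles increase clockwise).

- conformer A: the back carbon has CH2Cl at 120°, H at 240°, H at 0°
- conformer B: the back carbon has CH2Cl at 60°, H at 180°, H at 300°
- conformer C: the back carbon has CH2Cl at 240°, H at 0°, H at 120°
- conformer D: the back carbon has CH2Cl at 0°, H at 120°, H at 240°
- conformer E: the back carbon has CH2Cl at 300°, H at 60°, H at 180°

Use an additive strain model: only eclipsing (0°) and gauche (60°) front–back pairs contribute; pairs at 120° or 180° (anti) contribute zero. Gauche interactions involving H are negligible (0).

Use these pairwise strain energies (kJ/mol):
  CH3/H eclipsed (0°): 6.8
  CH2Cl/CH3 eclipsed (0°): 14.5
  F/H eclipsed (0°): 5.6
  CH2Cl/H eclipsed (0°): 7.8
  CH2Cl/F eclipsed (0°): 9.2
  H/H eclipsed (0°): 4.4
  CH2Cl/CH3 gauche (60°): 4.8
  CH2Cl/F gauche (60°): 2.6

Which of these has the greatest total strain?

D

A (eclipsed): CH3(0°)/H(0°) eclipsed 6.8; F(120°)/CH2Cl(120°) eclipsed 9.2; H(240°)/H(240°) eclipsed 4.4 → 20.4 kJ/mol.
B (staggered): CH3(0°)/CH2Cl(60°) gauche 4.8; F(120°)/CH2Cl(60°) gauche 2.6 → 7.4 kJ/mol.
C (eclipsed): CH3(0°)/H(0°) eclipsed 6.8; F(120°)/H(120°) eclipsed 5.6; H(240°)/CH2Cl(240°) eclipsed 7.8 → 20.2 kJ/mol.
D (eclipsed): CH3(0°)/CH2Cl(0°) eclipsed 14.5; F(120°)/H(120°) eclipsed 5.6; H(240°)/H(240°) eclipsed 4.4 → 24.5 kJ/mol.
E (staggered): CH3(0°)/CH2Cl(300°) gauche 4.8 → 4.8 kJ/mol.
D has the highest total (24.5 kJ/mol).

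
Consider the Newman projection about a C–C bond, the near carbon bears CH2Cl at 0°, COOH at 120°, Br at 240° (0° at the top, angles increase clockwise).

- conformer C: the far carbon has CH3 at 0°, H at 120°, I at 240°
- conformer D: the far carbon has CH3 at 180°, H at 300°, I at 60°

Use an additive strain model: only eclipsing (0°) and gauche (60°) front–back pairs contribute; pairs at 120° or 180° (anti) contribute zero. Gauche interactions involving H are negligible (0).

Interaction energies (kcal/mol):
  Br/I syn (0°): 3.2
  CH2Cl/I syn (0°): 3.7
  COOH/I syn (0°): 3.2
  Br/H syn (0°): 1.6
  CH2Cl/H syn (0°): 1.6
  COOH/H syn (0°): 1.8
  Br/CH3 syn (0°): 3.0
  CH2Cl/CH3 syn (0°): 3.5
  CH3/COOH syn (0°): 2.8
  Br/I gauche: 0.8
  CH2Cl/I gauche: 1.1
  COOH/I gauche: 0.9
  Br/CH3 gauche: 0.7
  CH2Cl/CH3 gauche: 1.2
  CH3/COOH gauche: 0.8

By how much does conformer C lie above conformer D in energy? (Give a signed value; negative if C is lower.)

C (eclipsed): CH2Cl(0°)/CH3(0°) eclipsed 3.5; COOH(120°)/H(120°) eclipsed 1.8; Br(240°)/I(240°) eclipsed 3.2 → 8.5 kcal/mol.
D (staggered): CH2Cl(0°)/I(60°) gauche 1.1; COOH(120°)/CH3(180°) gauche 0.8; COOH(120°)/I(60°) gauche 0.9; Br(240°)/CH3(180°) gauche 0.7 → 3.5 kcal/mol.
E(C) − E(D) = 8.5 − 3.5 = +5.0 kcal/mol.

+5.0 kcal/mol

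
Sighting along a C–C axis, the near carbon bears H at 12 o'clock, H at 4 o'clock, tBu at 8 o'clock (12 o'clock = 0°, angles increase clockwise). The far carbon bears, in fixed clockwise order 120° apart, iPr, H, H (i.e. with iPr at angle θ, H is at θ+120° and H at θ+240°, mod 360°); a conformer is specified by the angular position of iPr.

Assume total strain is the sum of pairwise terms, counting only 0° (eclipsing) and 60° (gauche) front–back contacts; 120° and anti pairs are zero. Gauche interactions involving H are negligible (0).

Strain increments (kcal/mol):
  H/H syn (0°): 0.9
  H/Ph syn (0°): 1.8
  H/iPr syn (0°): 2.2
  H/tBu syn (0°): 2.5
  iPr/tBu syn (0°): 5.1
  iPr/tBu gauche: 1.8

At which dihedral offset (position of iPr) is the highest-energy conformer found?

240°

iPr at 0° (eclipsed): H(0°)/iPr(0°) eclipsed 2.2; H(120°)/H(120°) eclipsed 0.9; tBu(240°)/H(240°) eclipsed 2.5 → 5.6 kcal/mol.
iPr at 60° (staggered): no non-H gauche contacts → 0.0 kcal/mol.
iPr at 120° (eclipsed): H(0°)/H(0°) eclipsed 0.9; H(120°)/iPr(120°) eclipsed 2.2; tBu(240°)/H(240°) eclipsed 2.5 → 5.6 kcal/mol.
iPr at 180° (staggered): tBu(240°)/iPr(180°) gauche 1.8 → 1.8 kcal/mol.
iPr at 240° (eclipsed): H(0°)/H(0°) eclipsed 0.9; H(120°)/H(120°) eclipsed 0.9; tBu(240°)/iPr(240°) eclipsed 5.1 → 6.9 kcal/mol.
iPr at 300° (staggered): tBu(240°)/iPr(300°) gauche 1.8 → 1.8 kcal/mol.
The maximum (6.9 kcal/mol) occurs with iPr at 240°.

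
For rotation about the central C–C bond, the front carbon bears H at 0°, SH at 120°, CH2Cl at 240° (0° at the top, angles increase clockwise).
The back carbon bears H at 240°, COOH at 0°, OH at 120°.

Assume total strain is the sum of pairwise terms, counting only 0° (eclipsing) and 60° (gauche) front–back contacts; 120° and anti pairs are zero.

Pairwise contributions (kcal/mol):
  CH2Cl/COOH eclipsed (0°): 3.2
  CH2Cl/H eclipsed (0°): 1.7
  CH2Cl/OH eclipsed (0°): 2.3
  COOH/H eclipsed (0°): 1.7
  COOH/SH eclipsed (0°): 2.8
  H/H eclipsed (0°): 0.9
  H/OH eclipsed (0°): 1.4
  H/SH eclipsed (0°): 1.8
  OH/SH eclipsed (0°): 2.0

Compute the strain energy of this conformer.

5.4 kcal/mol

This conformer is eclipsed. H at 0° is eclipsed with COOH at 0° (1.7); SH at 120° is eclipsed with OH at 120° (2.0); CH2Cl at 240° is eclipsed with H at 240° (1.7). Total 5.4 kcal/mol.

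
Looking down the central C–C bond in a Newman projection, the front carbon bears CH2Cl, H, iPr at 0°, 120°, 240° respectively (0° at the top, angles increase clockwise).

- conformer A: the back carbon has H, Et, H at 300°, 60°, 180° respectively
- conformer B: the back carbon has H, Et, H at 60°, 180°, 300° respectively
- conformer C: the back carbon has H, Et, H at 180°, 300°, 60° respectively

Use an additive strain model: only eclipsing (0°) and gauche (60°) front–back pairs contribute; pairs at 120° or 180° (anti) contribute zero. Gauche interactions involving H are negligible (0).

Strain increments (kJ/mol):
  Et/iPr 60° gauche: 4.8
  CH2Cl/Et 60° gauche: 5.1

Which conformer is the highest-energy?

C

A (staggered): CH2Cl(0°)/Et(60°) gauche 5.1 → 5.1 kJ/mol.
B (staggered): iPr(240°)/Et(180°) gauche 4.8 → 4.8 kJ/mol.
C (staggered): CH2Cl(0°)/Et(300°) gauche 5.1; iPr(240°)/Et(300°) gauche 4.8 → 9.9 kJ/mol.
C has the highest total (9.9 kJ/mol).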